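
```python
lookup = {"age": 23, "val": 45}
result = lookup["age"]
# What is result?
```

Trace:
`lookup = {"age": 23, "val": 45}` → lookup = {'age': 23, 'val': 45}
`result = lookup["age"]` → result = 23
So result = 23

Answer: 23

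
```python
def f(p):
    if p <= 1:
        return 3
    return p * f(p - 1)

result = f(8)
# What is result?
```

f(8) = 8 * 7 * 6 * 5 * 4 * 3 * 2 * 3 = 120960

Answer: 120960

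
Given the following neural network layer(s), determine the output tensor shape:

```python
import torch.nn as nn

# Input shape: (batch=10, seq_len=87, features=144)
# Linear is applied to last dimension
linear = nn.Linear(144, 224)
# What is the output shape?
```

Input: (10, 87, 144) -> Output: (10, 87, 224)

Answer: (10, 87, 224)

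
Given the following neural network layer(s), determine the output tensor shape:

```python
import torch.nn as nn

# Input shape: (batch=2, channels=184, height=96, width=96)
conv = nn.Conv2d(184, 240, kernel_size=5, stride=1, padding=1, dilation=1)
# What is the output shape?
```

Input: (2, 184, 96, 96) -> Output: (2, 240, 94, 94)

Answer: (2, 240, 94, 94)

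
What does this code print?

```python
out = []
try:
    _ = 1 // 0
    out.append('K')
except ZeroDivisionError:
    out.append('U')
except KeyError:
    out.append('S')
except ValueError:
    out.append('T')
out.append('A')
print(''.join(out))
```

Execution trace: 'U' (except ZeroDivisionError) → 'A' (after the try/except). Output: UA

Answer: UA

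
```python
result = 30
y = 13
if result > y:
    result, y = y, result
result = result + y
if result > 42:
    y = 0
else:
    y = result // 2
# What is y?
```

Trace:
`result = 30` → result = 30
`y = 13` → y = 13
`if result > y: ...` → result > y is True → result = 13; y = 30
`result = result + y` → result = 43
`if result > 42: ...` → result > 42 is True → y = 0
So y = 0

Answer: 0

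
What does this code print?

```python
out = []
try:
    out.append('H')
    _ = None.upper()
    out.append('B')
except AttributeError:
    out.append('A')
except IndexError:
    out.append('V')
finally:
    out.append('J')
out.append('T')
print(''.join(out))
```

Execution trace: 'H' (try body) → 'A' (except AttributeError) → 'J' (finally) → 'T' (after the try/except). Output: HAJT

Answer: HAJT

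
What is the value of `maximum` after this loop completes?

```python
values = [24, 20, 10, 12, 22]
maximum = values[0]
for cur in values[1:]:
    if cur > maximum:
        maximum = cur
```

Maximum of [24, 20, 10, 12, 22]
`maximum` takes the values: 24

Answer: 24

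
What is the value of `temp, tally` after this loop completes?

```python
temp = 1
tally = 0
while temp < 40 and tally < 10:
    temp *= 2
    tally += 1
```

Double until >= 40 or 10 iterations
`temp, tally` takes the values: (1, 0) → (2, 0) → (2, 1) → (4, 1) → (4, 2) → (8, 2) → (8, 3) → (16, 3) → (16, 4) → (32, 4) → (32, 5) → (64, 5) → (64, 6)

Answer: 64, 6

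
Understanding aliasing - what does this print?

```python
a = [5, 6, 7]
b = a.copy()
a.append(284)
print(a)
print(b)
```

Key concept: list.copy() creates independent copy.
Step by step:
`a = [5, 6, 7]` → a = [5, 6, 7]
`b = a.copy()` → b = [5, 6, 7]
`a.append(284)` → a = [5, 6, 7, 284]
`print(a)` → prints [5, 6, 7, 284]
`print(b)` → prints [5, 6, 7]

Answer:
[5, 6, 7, 284]
[5, 6, 7]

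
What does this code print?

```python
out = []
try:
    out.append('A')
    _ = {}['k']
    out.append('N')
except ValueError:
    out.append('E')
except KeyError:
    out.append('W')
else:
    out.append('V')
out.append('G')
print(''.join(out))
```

Execution trace: 'A' (try body) → 'W' (except KeyError) → 'G' (after the try/except). Output: AWG

Answer: AWG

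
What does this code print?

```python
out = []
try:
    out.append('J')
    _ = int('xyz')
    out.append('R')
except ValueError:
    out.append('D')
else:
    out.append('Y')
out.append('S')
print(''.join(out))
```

Execution trace: 'J' (try body) → 'D' (except ValueError) → 'S' (after the try/except). Output: JDS

Answer: JDS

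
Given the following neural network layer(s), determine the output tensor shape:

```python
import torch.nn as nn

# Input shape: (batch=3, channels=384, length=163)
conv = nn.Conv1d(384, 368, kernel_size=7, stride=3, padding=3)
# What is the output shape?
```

Input: (3, 384, 163) -> Output: (3, 368, 55)

Answer: (3, 368, 55)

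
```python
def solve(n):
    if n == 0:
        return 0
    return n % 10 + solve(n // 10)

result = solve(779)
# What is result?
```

Sum of digits of 779: 9 + 7 + 7 = 23

Answer: 23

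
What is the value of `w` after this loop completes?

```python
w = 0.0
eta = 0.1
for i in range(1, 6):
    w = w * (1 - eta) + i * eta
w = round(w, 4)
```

Moving average with lr=0.1
`w` takes the values: 0.0 → 0.1 → 0.29 → 0.561 → 0.9049 → 1.31441 → 1.3144

Answer: 1.3144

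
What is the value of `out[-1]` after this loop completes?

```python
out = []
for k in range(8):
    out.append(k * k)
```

Last element of squares 0 to 7
`out` takes the values: [] → [0] → [0, 1] → [0, 1, 4] → [0, 1, 4, 9] → [0, 1, 4, 9, 16] → [0, 1, 4, 9, 16, 25] → [0, 1, 4, 9, 16, 25, 36] → [0, 1, 4, 9, 16, 25, 36, 49]
So `out[-1]` = 49

Answer: 49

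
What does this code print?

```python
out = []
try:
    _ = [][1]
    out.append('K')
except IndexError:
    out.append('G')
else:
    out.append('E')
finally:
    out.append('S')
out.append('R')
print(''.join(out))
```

Execution trace: 'G' (except IndexError) → 'S' (finally) → 'R' (after the try/except). Output: GSR

Answer: GSR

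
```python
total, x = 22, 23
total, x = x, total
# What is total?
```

Trace:
`total, x = 22, 23` → total = 22; x = 23
`total, x = x, total` → total = 23; x = 22
So total = 23

Answer: 23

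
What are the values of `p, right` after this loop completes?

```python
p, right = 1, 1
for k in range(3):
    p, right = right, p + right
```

Fibonacci: after 3 iterations
`p, right` takes the values: (1, 1) → (1, 2) → (2, 3) → (3, 5)

Answer: 3, 5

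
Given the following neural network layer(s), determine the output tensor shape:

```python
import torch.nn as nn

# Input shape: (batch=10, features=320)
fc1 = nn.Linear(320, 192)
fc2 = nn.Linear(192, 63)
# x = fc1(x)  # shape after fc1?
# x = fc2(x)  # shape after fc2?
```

Input: (10, 320) -> after fc1: (10, 192) -> Output: (10, 63)

Answer: (10, 63)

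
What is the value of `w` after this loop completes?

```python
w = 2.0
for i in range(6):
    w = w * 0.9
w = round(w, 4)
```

Exponential decay: 2.0 * 0.9^6
`w` takes the values: 2.0 → 1.8 → 1.62 → 1.458 → 1.3122 → 1.18098 → 1.062882 → 1.0629

Answer: 1.0629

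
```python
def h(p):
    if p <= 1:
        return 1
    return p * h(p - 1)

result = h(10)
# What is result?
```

h(10) = 10 * 9 * 8 * 7 * 6 * 5 * 4 * 3 * 2 * 1 = 3628800

Answer: 3628800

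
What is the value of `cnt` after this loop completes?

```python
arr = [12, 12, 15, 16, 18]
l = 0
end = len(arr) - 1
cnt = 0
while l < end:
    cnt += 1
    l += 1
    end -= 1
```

Iterations until pointers meet (list length 5)
`cnt` takes the values: 0 → 1 → 2

Answer: 2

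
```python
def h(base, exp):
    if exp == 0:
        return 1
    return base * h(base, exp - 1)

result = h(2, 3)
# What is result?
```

h(2, 3) = 2 * 2 * 2 = 8

Answer: 8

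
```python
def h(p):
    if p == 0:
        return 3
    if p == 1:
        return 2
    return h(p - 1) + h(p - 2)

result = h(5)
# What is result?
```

Build up from base cases: h(0)=3, h(1)=2, h(2)=5, h(3)=7, h(4)=12, h(5)=19

Answer: 19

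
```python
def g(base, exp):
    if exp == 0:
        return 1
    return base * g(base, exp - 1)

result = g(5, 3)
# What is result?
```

g(5, 3) = 5 * 5 * 5 = 125

Answer: 125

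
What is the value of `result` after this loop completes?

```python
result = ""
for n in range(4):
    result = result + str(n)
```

Concatenate digits 0 to 3
`result` takes the values: "" → "0" → "01" → "012" → "0123"

Answer: "0123"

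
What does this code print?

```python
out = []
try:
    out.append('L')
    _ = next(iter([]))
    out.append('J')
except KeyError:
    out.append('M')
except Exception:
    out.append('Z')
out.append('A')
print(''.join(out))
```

Execution trace: 'L' (try body) → 'Z' (except Exception) → 'A' (after the try/except). Output: LZA

Answer: LZA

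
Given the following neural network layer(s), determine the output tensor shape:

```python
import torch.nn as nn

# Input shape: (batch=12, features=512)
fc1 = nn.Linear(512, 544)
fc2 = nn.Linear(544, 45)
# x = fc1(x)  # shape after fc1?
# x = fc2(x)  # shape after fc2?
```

Input: (12, 512) -> after fc1: (12, 544) -> Output: (12, 45)

Answer: (12, 45)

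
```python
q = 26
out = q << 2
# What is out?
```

Trace:
`q = 26` → q = 26
`out = q << 2` → out = 104
So out = 104

Answer: 104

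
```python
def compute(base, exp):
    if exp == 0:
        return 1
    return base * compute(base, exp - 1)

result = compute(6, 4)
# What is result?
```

compute(6, 4) = 6 * 6 * 6 * 6 = 1296

Answer: 1296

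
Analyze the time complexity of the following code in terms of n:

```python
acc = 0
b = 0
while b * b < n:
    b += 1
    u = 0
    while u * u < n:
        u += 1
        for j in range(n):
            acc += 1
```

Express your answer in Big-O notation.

Each loop level contributes: √n × √n × n. Multiplying the contributions gives O(n^2).

Answer: O(n^2)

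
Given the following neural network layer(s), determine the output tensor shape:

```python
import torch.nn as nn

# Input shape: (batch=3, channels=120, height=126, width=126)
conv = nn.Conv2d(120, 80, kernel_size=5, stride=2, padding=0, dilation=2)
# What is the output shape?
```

Input: (3, 120, 126, 126) -> Output: (3, 80, 59, 59)

Answer: (3, 80, 59, 59)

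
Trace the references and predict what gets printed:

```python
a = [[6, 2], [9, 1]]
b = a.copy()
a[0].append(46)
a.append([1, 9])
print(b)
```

Key concept: shallow copy with nested lists.
Step by step:
`a = [[6, 2], [9, 1]]` → a = [[6, 2], [9, 1]]
`b = a.copy()` → b = [[6, 2], [9, 1]]
`a[0].append(46)` → a = [[6, 2, 46], [9, 1]]; b = [[6, 2, 46], [9, 1]]
`a.append([1, 9])` → a = [[6, 2, 46], [9, 1], [1, 9]]
`print(b)` → prints [[6, 2, 46], [9, 1]]

Answer: [[6, 2, 46], [9, 1]]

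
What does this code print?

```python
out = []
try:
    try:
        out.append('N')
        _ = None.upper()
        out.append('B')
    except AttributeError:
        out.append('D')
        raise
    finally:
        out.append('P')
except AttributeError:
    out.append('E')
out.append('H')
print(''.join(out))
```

Execution trace: 'N' (inner try body) → 'D' (inner except AttributeError) → 'P' (inner finally) → 'E' (outer except AttributeError) → 'H' (after the try/except). Output: NDPEH

Answer: NDPEH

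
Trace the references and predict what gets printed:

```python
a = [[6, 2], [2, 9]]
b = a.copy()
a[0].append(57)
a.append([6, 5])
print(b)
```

Key concept: shallow copy with nested lists.
Step by step:
`a = [[6, 2], [2, 9]]` → a = [[6, 2], [2, 9]]
`b = a.copy()` → b = [[6, 2], [2, 9]]
`a[0].append(57)` → a = [[6, 2, 57], [2, 9]]; b = [[6, 2, 57], [2, 9]]
`a.append([6, 5])` → a = [[6, 2, 57], [2, 9], [6, 5]]
`print(b)` → prints [[6, 2, 57], [2, 9]]

Answer: [[6, 2, 57], [2, 9]]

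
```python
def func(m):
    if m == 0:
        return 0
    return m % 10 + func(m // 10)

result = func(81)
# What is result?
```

Sum of digits of 81: 1 + 8 = 9

Answer: 9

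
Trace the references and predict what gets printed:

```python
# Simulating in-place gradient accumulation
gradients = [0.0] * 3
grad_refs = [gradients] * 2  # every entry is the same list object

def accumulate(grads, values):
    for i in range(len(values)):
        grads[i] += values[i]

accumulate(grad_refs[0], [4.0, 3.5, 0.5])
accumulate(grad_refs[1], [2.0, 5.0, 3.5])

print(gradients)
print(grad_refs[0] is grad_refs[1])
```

Key concept: gradient accumulation aliasing.
Step by step:
`gradients = [0.0] * 3` → gradients = [0.0, 0.0, 0.0]
`grad_refs = [gradients] * 2` → grad_refs = [[0.0, 0.0, 0.0], [0.0, 0.0, 0.0]]
`accumulate(grad_refs[0], [4.0, 3.5, 0.5])` → gradients = [4.0, 3.5, 0.5]; grad_refs = [[4.0, 3.5, 0.5], [4.0, 3.5, 0.5]]
`accumulate(grad_refs[1], [2.0, 5.0, 3.5])` → gradients = [6.0, 8.5, 4.0]; grad_refs = [[6.0, 8.5, 4.0], [6.0, 8.5, 4.0]]
`print(gradients)` → prints [6.0, 8.5, 4.0]
`print(grad_refs[0] is grad_refs[1])` → prints True

Answer:
[6.0, 8.5, 4.0]
True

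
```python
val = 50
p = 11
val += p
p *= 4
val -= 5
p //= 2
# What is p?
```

Trace:
`val = 50` → val = 50
`p = 11` → p = 11
`val += p` → val = 61
`p *= 4` → p = 44
`val -= 5` → val = 56
`p //= 2` → p = 22
So p = 22

Answer: 22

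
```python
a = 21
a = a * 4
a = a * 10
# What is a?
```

Trace:
`a = 21` → a = 21
`a = a * 4` → a = 84
`a = a * 10` → a = 840
So a = 840

Answer: 840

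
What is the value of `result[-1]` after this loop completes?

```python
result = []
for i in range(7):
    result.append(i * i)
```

Last element of squares 0 to 6
`result` takes the values: [] → [0] → [0, 1] → [0, 1, 4] → [0, 1, 4, 9] → [0, 1, 4, 9, 16] → [0, 1, 4, 9, 16, 25] → [0, 1, 4, 9, 16, 25, 36]
So `result[-1]` = 36

Answer: 36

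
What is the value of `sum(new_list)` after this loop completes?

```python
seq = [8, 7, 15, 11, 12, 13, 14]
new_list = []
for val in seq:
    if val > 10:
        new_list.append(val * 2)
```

Sum of doubled values > 10
`new_list` takes the values: [] → [30] → [30, 22] → [30, 22, 24] → [30, 22, 24, 26] → [30, 22, 24, 26, 28]
So `sum(new_list)` = 130

Answer: 130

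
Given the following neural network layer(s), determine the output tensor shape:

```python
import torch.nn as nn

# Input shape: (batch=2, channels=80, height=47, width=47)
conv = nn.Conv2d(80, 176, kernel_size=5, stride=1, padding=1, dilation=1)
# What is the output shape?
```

Input: (2, 80, 47, 47) -> Output: (2, 176, 45, 45)

Answer: (2, 176, 45, 45)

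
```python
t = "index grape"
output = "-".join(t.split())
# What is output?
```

Trace:
`t = "index grape"` → t = 'index grape'
`output = "-".join(t.split())` → output = 'index-grape'
So output = 'index-grape'

Answer: 'index-grape'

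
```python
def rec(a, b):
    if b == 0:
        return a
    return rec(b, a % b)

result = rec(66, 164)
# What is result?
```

rec(66, 164) -> rec(164, 66) -> rec(66, 32) -> rec(32, 2) -> rec(2, 0) -> 2

Answer: 2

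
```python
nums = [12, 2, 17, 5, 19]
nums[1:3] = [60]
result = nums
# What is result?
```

Trace:
`nums = [12, 2, 17, 5, 19]` → nums = [12, 2, 17, 5, 19]
`nums[1:3] = [60]` → nums = [12, 60, 5, 19]
`result = nums` → result = [12, 60, 5, 19]
So result = [12, 60, 5, 19]

Answer: [12, 60, 5, 19]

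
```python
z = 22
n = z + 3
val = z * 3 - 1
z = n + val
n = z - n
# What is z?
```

Trace:
`z = 22` → z = 22
`n = z + 3` → n = 25
`val = z * 3 - 1` → val = 65
`z = n + val` → z = 90
`n = z - n` → n = 65
So z = 90

Answer: 90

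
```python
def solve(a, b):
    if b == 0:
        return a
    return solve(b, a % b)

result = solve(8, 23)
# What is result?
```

solve(8, 23) -> solve(23, 8) -> solve(8, 7) -> solve(7, 1) -> solve(1, 0) -> 1

Answer: 1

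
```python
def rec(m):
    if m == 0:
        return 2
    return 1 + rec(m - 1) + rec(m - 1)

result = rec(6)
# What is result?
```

rec(m) = 1 + 2·rec(m-1), rec(0)=2. Closed form: (2+1)·2^6 - 1 = 191.

Answer: 191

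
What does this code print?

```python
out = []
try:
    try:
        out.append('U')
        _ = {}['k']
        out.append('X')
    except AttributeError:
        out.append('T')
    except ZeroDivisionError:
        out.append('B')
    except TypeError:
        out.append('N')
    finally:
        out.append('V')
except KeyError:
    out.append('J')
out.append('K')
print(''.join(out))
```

Execution trace: 'U' (try body) → 'V' (finally) → 'J' (outer except KeyError) → 'K' (after the try/except). Output: UVJK

Answer: UVJK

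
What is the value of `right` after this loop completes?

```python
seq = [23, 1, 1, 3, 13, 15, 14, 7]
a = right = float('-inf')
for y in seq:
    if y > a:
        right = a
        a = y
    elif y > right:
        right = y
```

Second largest (with repeats) in [23, 1, 1, 3, 13, 15, 14, 7]
`right` takes the values: -inf → 1 → 3 → 13 → 15

Answer: 15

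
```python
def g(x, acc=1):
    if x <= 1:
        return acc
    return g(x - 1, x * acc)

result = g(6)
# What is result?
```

Accumulator trace (n, acc): (6, 1) -> (5, 6) -> (4, 30) -> (3, 120) -> (2, 360) -> (1, 720) -> return 720

Answer: 720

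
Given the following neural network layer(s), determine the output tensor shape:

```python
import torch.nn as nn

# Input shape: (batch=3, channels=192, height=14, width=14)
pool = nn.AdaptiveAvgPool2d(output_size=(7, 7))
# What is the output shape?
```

Input: (3, 192, 14, 14) -> Output: (3, 192, 7, 7)

Answer: (3, 192, 7, 7)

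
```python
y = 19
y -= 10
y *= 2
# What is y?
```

Trace:
`y = 19` → y = 19
`y -= 10` → y = 9
`y *= 2` → y = 18
So y = 18

Answer: 18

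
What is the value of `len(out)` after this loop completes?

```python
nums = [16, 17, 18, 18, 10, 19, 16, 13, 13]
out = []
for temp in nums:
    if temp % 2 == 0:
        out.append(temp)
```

Count even numbers in [16, 17, 18, 18, 10, 19, 16, 13, 13]
`out` takes the values: [] → [16] → [16, 18] → [16, 18, 18] → [16, 18, 18, 10] → [16, 18, 18, 10, 16]
So `len(out)` = 5

Answer: 5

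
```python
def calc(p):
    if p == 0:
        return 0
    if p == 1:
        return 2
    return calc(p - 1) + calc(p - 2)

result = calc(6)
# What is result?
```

Build up from base cases: calc(0)=0, calc(1)=2, calc(2)=2, calc(3)=4, calc(4)=6, calc(5)=10, calc(6)=16

Answer: 16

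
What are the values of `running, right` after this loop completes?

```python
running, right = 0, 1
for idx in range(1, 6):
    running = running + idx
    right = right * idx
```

Sum and factorial of 1 to 5
`running, right` takes the values: (0, 1) → (1, 1) → (3, 1) → (3, 2) → (6, 2) → (6, 6) → (10, 6) → (10, 24) → (15, 24) → (15, 120)

Answer: 15, 120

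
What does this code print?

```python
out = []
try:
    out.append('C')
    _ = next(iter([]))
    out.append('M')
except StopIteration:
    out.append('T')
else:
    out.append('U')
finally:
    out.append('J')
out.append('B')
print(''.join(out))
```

Execution trace: 'C' (try body) → 'T' (except StopIteration) → 'J' (finally) → 'B' (after the try/except). Output: CTJB

Answer: CTJB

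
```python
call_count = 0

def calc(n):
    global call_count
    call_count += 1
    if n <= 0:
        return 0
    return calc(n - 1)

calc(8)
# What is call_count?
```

Linear recursion stepping by 1: 9 calls from n=8 down to ≤0.

Answer: 9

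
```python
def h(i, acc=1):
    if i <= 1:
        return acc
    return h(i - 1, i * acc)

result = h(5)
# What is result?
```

Accumulator trace (n, acc): (5, 1) -> (4, 5) -> (3, 20) -> (2, 60) -> (1, 120) -> return 120

Answer: 120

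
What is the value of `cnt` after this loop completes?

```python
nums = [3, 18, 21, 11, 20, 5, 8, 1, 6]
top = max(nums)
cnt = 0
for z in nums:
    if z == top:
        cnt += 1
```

Count of max value 21 in [3, 18, 21, 11, 20, 5, 8, 1, 6]
`cnt` takes the values: 0 → 1

Answer: 1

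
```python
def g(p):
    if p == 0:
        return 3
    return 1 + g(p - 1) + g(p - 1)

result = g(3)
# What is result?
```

g(p) = 1 + 2·g(p-1), g(0)=3. Closed form: (3+1)·2^3 - 1 = 31.

Answer: 31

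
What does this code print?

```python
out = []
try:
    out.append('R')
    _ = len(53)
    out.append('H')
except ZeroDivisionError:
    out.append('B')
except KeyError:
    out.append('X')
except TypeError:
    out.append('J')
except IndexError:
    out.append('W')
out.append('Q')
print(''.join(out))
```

Execution trace: 'R' (try body) → 'J' (except TypeError) → 'Q' (after the try/except). Output: RJQ

Answer: RJQ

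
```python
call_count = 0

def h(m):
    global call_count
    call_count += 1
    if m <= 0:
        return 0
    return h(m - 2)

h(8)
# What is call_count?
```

Linear recursion stepping by 2: 5 calls from m=8 down to ≤0.

Answer: 5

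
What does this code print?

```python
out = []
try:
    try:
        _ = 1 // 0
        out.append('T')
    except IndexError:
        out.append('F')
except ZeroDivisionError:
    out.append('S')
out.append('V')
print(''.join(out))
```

Execution trace: 'S' (outer except ZeroDivisionError) → 'V' (after the try/except). Output: SV

Answer: SV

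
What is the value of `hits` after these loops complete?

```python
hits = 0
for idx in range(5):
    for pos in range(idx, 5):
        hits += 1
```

Upper triangle: 5 + 4 + ... + 1
`hits` takes the values: 0 → 1 → 2 → 3 → 4 → 5 → 6 → 7 → 8 → 9 → 10 → 11 → 12 → 13 → 14 → 15

Answer: 15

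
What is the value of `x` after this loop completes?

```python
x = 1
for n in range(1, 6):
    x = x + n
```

Start at 1, add 1 through 5
`x` takes the values: 1 → 2 → 4 → 7 → 11 → 16

Answer: 16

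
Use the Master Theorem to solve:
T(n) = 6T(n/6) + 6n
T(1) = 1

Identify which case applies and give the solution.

a=6, b=6, f(n)=6n. log_6(6) = 1. Since c=1 = 1, Case 2 applies: T(n) = Θ(n^log_b(a) · log n) = O(n log n).

Answer: O(n log n) - Case 2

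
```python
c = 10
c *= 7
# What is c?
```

Trace:
`c = 10` → c = 10
`c *= 7` → c = 70
So c = 70

Answer: 70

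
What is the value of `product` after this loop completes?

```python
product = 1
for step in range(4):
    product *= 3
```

3^4 = 81
`product` takes the values: 1 → 3 → 9 → 27 → 81

Answer: 81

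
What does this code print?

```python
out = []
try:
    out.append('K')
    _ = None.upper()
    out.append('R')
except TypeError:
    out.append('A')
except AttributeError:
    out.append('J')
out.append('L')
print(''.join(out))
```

Execution trace: 'K' (try body) → 'J' (except AttributeError) → 'L' (after the try/except). Output: KJL

Answer: KJL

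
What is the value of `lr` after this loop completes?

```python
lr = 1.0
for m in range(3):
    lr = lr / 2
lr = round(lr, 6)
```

Halving LR 3 times: 1 / 2^3
`lr` takes the values: 1.0 → 0.5 → 0.25 → 0.125

Answer: 0.125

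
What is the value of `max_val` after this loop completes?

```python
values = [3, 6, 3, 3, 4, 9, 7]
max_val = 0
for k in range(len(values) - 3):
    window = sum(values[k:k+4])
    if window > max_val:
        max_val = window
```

Max sum of 4-element window in [3, 6, 3, 3, 4, 9, 7]
`max_val` takes the values: 0 → 15 → 16 → 19 → 23

Answer: 23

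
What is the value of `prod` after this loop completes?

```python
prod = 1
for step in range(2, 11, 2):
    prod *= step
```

Product of even numbers 2 to 10
`prod` takes the values: 1 → 2 → 8 → 48 → 384 → 3840

Answer: 3840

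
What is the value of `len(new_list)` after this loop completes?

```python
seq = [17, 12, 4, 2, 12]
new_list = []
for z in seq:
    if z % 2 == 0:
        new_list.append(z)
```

Count even numbers in [17, 12, 4, 2, 12]
`new_list` takes the values: [] → [12] → [12, 4] → [12, 4, 2] → [12, 4, 2, 12]
So `len(new_list)` = 4

Answer: 4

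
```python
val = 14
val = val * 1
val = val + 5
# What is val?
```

Trace:
`val = 14` → val = 14
`val = val * 1` → val = 14
`val = val + 5` → val = 19
So val = 19

Answer: 19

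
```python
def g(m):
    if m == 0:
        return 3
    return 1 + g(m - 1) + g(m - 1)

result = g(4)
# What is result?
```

g(m) = 1 + 2·g(m-1), g(0)=3. Closed form: (3+1)·2^4 - 1 = 63.

Answer: 63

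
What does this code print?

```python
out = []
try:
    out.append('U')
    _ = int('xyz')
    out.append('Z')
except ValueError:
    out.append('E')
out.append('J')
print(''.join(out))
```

Execution trace: 'U' (try body) → 'E' (except ValueError) → 'J' (after the try/except). Output: UEJ

Answer: UEJ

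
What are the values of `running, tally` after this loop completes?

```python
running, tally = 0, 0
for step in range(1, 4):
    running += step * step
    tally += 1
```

Sum of squares and count
`running, tally` takes the values: (0, 0) → (1, 0) → (1, 1) → (5, 1) → (5, 2) → (14, 2) → (14, 3)

Answer: 14, 3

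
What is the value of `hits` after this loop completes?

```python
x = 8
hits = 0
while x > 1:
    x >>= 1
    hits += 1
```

Count right shifts until 1
`hits` takes the values: 0 → 1 → 2 → 3

Answer: 3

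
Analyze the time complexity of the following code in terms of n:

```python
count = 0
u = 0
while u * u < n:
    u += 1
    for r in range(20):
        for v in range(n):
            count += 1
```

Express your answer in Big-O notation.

Each loop level contributes: √n × 1 × n. Multiplying the contributions gives O(n√n).

Answer: O(n√n)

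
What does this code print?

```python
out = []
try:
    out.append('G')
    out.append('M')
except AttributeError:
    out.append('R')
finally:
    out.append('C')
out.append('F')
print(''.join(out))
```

Execution trace: 'G' (try body) → 'M' (try body, no exception) → 'C' (finally) → 'F' (after the try/except). Output: GMCF

Answer: GMCF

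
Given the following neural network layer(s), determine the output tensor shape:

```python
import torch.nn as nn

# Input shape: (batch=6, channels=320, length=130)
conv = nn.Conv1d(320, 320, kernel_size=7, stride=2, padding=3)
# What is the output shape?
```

Input: (6, 320, 130) -> Output: (6, 320, 65)

Answer: (6, 320, 65)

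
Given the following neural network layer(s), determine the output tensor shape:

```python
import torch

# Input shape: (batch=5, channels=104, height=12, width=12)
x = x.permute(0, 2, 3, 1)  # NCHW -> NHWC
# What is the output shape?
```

Input: (5, 104, 12, 12) -> Output: (5, 12, 12, 104)

Answer: (5, 12, 12, 104)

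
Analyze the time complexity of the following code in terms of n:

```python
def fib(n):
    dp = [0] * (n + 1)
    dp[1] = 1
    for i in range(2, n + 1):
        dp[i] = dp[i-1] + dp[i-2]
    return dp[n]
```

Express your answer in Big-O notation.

This is Dynamic programming Fibonacci. Time complexity: O(n).

Answer: O(n)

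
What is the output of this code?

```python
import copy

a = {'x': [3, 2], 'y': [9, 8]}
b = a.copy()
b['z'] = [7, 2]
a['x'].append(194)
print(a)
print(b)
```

Key concept: shallow copy of dict with mutable values.
Step by step:
`a = {'x': [3, 2], 'y': [9, 8]}` → a = {'x': [3, 2], 'y': [9, 8]}
`b = a.copy()` → b = {'x': [3, 2], 'y': [9, 8]}
`b['z'] = [7, 2]` → b = {'x': [3, 2], 'y': [9, 8], 'z': [7, 2]}
`a['x'].append(194)` → a = {'x': [3, 2, 194], 'y': [9, 8]}; b = {'x': [3, 2, 194], 'y': [9, 8], 'z': [7, 2]}
`print(a)` → prints {'x': [3, 2, 194], 'y': [9, 8]}
`print(b)` → prints {'x': [3, 2, 194], 'y': [9, 8], 'z': [7, 2]}

Answer:
{'x': [3, 2, 194], 'y': [9, 8]}
{'x': [3, 2, 194], 'y': [9, 8], 'z': [7, 2]}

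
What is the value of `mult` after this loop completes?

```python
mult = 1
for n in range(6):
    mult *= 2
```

2^6 = 64
`mult` takes the values: 1 → 2 → 4 → 8 → 16 → 32 → 64

Answer: 64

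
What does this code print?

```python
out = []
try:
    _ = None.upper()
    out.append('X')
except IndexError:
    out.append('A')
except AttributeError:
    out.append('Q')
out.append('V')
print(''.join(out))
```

Execution trace: 'Q' (except AttributeError) → 'V' (after the try/except). Output: QV

Answer: QV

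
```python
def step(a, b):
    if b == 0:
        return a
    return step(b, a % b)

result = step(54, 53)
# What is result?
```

step(54, 53) -> step(53, 1) -> step(1, 0) -> 1

Answer: 1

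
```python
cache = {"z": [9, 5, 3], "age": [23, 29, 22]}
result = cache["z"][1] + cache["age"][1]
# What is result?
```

Trace:
`cache = {"z": [9, 5, 3], "age": [23, 29, 22]}` → cache = {'z': [9, 5, 3], 'age': [23, 29, 22]}
`result = cache["z"][1] + cache["age"][1]` → result = 34
So result = 34

Answer: 34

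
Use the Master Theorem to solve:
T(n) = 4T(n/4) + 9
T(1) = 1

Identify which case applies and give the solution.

a=4, b=4, f(n)=9. log_4(4) = 1. Since c=0 < 1, Case 1 applies: T(n) = Θ(n^log_b(a)) = O(n).

Answer: O(n) - Case 1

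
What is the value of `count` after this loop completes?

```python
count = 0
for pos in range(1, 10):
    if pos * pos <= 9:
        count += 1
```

Count numbers where pos² ≤ 9
`count` takes the values: 0 → 1 → 2 → 3

Answer: 3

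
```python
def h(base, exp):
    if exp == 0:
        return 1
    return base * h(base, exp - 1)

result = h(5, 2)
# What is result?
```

h(5, 2) = 5 * 5 = 25

Answer: 25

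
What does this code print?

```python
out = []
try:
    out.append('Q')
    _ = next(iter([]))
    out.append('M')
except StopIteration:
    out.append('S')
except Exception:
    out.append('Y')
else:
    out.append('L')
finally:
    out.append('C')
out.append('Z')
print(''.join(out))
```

Execution trace: 'Q' (try body) → 'S' (except StopIteration) → 'C' (finally) → 'Z' (after the try/except). Output: QSCZ

Answer: QSCZ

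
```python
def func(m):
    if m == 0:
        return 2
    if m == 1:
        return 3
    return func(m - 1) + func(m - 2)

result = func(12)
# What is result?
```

Build up from base cases: func(0)=2, func(1)=3, func(2)=5, func(3)=8, func(4)=13, func(5)=21, func(6)=34, ..., func(12)=610

Answer: 610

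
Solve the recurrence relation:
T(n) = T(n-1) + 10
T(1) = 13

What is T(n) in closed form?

Unrolling: T(n) = T(1) + 10·(n-1) = 13 + 10(n-1) = 10n + 3.

Answer: T(n) = 10n + 3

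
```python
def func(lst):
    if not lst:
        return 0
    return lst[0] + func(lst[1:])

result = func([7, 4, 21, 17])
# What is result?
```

7 + 4 + 21 + 17 + 0 = 49

Answer: 49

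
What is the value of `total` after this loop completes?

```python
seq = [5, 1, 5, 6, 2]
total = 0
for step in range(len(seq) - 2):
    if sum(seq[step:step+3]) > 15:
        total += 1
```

Count windows with sum > 15
`total` takes the values: 0

Answer: 0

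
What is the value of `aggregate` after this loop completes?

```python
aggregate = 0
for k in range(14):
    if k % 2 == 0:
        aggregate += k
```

Sum of even numbers 0 to 13
`aggregate` takes the values: 0 → 2 → 6 → 12 → 20 → 30 → 42

Answer: 42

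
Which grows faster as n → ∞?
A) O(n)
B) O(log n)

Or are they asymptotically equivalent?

O(n) vs O(log n): Higher order terms dominate.

Answer: A) O(n) grows faster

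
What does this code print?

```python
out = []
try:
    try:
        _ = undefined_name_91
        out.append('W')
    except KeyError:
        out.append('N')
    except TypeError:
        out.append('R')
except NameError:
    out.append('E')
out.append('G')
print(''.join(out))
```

Execution trace: 'E' (outer except NameError) → 'G' (after the try/except). Output: EG

Answer: EG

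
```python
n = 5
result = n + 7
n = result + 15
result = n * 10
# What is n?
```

Trace:
`n = 5` → n = 5
`result = n + 7` → result = 12
`n = result + 15` → n = 27
`result = n * 10` → result = 270
So n = 27

Answer: 27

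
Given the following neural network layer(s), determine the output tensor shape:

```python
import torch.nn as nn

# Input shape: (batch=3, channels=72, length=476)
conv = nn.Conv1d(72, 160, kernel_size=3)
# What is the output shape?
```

Input: (3, 72, 476) -> Output: (3, 160, 474)

Answer: (3, 160, 474)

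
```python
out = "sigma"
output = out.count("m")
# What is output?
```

Trace:
`out = "sigma"` → out = 'sigma'
`output = out.count("m")` → output = 1
So output = 1

Answer: 1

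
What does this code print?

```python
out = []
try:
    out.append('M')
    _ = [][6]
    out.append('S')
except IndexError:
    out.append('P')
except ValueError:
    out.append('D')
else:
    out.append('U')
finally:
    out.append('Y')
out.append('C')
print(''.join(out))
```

Execution trace: 'M' (try body) → 'P' (except IndexError) → 'Y' (finally) → 'C' (after the try/except). Output: MPYC

Answer: MPYC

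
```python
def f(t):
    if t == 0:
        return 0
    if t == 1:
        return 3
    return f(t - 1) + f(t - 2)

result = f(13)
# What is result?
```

Build up from base cases: f(0)=0, f(1)=3, f(2)=3, f(3)=6, f(4)=9, f(5)=15, f(6)=24, ..., f(13)=699

Answer: 699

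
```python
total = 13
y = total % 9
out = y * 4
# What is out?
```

Trace:
`total = 13` → total = 13
`y = total % 9` → y = 4
`out = y * 4` → out = 16
So out = 16

Answer: 16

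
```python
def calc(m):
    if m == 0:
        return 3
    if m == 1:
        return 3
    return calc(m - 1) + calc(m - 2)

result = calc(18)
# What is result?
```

Build up from base cases: calc(0)=3, calc(1)=3, calc(2)=6, calc(3)=9, calc(4)=15, calc(5)=24, calc(6)=39, ..., calc(18)=12543

Answer: 12543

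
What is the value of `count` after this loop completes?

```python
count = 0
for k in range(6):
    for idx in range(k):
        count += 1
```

Triangle number: 0+1+2+...+5
`count` takes the values: 0 → 1 → 2 → 3 → 4 → 5 → 6 → 7 → 8 → 9 → 10 → 11 → 12 → 13 → 14 → 15

Answer: 15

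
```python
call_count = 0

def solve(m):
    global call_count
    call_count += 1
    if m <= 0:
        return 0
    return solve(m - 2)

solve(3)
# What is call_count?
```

Linear recursion stepping by 2: 3 calls from m=3 down to ≤0.

Answer: 3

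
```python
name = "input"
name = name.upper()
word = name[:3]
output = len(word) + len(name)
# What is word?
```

Trace:
`name = "input"` → name = 'input'
`name = name.upper()` → name = 'INPUT'
`word = name[:3]` → word = 'INP'
`output = len(word) + len(name)` → output = 8
So word = 'INP'

Answer: 'INP'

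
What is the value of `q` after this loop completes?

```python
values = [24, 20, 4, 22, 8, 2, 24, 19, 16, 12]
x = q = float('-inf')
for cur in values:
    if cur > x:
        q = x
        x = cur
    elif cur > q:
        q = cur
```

Second largest (with repeats) in [24, 20, 4, 22, 8, 2, 24, 19, 16, 12]
`q` takes the values: -inf → 20 → 22 → 24

Answer: 24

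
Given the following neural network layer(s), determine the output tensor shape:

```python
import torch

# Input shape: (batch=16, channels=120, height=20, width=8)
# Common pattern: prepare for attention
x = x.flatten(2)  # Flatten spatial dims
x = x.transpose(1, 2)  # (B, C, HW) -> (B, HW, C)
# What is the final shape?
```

Input: (16, 120, 20, 8) -> after flatten(2): (16, 120, 160) -> Output: (16, 160, 120)

Answer: (16, 160, 120)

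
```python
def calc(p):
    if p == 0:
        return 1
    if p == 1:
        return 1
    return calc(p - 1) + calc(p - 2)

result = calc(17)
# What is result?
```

Build up from base cases: calc(0)=1, calc(1)=1, calc(2)=2, calc(3)=3, calc(4)=5, calc(5)=8, calc(6)=13, ..., calc(17)=2584

Answer: 2584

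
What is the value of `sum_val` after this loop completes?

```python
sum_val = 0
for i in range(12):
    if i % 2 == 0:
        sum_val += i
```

Sum of even numbers 0 to 11
`sum_val` takes the values: 0 → 2 → 6 → 12 → 20 → 30

Answer: 30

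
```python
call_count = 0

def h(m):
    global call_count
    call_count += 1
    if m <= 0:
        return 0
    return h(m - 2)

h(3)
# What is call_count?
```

Linear recursion stepping by 2: 3 calls from m=3 down to ≤0.

Answer: 3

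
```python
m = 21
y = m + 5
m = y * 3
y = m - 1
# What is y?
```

Trace:
`m = 21` → m = 21
`y = m + 5` → y = 26
`m = y * 3` → m = 78
`y = m - 1` → y = 77
So y = 77

Answer: 77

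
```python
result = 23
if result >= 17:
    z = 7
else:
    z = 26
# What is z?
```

Trace:
`result = 23` → result = 23
`if result >= 17: ...` → result >= 17 is True → z = 7
So z = 7

Answer: 7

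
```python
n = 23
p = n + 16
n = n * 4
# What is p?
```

Trace:
`n = 23` → n = 23
`p = n + 16` → p = 39
`n = n * 4` → n = 92
So p = 39

Answer: 39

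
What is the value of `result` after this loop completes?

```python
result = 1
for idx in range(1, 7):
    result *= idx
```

6! = 720
`result` takes the values: 1 → 2 → 6 → 24 → 120 → 720

Answer: 720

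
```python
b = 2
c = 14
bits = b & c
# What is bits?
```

Trace:
`b = 2` → b = 2
`c = 14` → c = 14
`bits = b & c` → bits = 2
So bits = 2

Answer: 2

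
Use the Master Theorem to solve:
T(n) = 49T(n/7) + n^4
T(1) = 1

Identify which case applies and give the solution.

a=49, b=7, f(n)=n^4. log_7(49) = 2. Since c=4 > 2 and the regularity condition holds (49(n/7)^4 = (49/7^4)n^4 with 49/7^4 < 1), Case 3 applies: T(n) = Θ(f(n)) = O(n^4).

Answer: O(n^4) - Case 3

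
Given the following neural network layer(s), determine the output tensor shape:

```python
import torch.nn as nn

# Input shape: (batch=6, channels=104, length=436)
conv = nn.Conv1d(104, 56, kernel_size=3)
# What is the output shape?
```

Input: (6, 104, 436) -> Output: (6, 56, 434)

Answer: (6, 56, 434)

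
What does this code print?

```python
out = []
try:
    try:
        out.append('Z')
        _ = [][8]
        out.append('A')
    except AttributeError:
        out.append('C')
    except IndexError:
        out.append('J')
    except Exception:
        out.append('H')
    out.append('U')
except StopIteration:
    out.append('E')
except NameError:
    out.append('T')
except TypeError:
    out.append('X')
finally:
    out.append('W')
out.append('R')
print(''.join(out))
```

Execution trace: 'Z' (inner try body) → 'J' (inner except IndexError) → 'U' (try body, no exception) → 'W' (finally) → 'R' (after the try/except). Output: ZJUWR

Answer: ZJUWR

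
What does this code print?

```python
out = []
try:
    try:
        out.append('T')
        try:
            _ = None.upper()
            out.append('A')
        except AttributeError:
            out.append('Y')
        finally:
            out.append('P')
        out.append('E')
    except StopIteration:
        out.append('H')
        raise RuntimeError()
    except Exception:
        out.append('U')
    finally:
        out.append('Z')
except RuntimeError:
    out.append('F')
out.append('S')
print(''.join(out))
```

Execution trace: 'T' (try body) → 'Y' (inner except AttributeError) → 'P' (inner finally) → 'E' (try body, no exception) → 'Z' (finally) → 'S' (after the try/except). Output: TYPEZS

Answer: TYPEZS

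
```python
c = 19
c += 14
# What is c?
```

Trace:
`c = 19` → c = 19
`c += 14` → c = 33
So c = 33

Answer: 33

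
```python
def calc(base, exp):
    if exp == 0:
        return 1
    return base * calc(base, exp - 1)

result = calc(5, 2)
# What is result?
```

calc(5, 2) = 5 * 5 = 25

Answer: 25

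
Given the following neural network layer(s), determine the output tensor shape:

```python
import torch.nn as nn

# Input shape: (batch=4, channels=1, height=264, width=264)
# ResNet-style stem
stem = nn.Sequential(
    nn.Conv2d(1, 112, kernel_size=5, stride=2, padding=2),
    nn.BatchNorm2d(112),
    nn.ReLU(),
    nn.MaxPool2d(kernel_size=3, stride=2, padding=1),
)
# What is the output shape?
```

Input: (4, 1, 264, 264) -> after Conv2d 5x5 stride=2: (4, 112, 132, 132) -> Output: (4, 112, 66, 66)

Answer: (4, 112, 66, 66)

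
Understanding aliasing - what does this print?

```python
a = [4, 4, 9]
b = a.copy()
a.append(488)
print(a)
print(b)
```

Key concept: list.copy() creates independent copy.
Step by step:
`a = [4, 4, 9]` → a = [4, 4, 9]
`b = a.copy()` → b = [4, 4, 9]
`a.append(488)` → a = [4, 4, 9, 488]
`print(a)` → prints [4, 4, 9, 488]
`print(b)` → prints [4, 4, 9]

Answer:
[4, 4, 9, 488]
[4, 4, 9]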